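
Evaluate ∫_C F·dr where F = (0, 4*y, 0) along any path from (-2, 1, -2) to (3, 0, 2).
-2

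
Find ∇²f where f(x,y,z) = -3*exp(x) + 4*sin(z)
-3*exp(x) - 4*sin(z)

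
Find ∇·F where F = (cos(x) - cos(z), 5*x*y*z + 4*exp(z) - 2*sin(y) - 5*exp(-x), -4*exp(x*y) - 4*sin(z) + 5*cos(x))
5*x*z - sin(x) - 2*cos(y) - 4*cos(z)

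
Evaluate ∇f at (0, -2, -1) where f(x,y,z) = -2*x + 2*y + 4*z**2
(-2, 2, -8)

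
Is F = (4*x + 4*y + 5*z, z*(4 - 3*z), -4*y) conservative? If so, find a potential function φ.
No, ∇×F = (6*z - 8, 5, -4) ≠ 0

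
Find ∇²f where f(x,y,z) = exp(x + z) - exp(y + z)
2*exp(x + z) - 2*exp(y + z)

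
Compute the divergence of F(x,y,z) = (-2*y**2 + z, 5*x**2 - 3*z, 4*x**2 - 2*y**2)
0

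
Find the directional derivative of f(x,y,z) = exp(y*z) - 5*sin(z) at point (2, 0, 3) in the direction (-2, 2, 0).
3*sqrt(2)/2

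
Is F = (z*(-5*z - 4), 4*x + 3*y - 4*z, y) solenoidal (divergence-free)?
No, ∇·F = 3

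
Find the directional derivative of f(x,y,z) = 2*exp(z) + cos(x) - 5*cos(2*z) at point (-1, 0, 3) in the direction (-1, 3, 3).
sqrt(19)*(30*sin(6) - sin(1) + 6*exp(3))/19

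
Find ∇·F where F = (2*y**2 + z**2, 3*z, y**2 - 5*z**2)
-10*z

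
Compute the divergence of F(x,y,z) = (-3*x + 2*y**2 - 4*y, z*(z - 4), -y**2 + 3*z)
0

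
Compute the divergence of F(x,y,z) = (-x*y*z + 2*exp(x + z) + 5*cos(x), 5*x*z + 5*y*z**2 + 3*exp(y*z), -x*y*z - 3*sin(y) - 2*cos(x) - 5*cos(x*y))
-x*y - y*z + 5*z**2 + 3*z*exp(y*z) + 2*exp(x + z) - 5*sin(x)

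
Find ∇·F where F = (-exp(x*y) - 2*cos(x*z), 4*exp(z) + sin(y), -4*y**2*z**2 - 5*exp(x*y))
-8*y**2*z - y*exp(x*y) + 2*z*sin(x*z) + cos(y)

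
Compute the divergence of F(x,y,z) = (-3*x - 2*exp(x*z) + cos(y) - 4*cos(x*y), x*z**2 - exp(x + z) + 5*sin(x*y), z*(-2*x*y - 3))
-2*x*y + 5*x*cos(x*y) + 4*y*sin(x*y) - 2*z*exp(x*z) - 6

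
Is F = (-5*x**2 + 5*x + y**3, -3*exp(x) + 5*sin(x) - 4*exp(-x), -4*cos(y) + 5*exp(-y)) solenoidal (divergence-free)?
No, ∇·F = 5 - 10*x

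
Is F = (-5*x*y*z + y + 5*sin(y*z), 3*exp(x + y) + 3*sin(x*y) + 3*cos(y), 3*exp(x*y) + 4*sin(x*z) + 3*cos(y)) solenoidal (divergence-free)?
No, ∇·F = 3*x*cos(x*y) + 4*x*cos(x*z) - 5*y*z + 3*exp(x + y) - 3*sin(y)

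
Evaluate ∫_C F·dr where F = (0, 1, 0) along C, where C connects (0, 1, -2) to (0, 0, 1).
-1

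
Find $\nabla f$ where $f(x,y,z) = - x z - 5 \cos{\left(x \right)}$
(-z + 5*sin(x), 0, -x)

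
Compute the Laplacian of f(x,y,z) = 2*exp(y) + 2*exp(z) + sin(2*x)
2*exp(y) + 2*exp(z) - 4*sin(2*x)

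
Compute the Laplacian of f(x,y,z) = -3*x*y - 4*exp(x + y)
-8*exp(x + y)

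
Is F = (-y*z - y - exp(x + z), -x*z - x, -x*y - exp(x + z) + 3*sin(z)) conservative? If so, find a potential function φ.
Yes, F is conservative. φ = -x*y*z - x*y - exp(x + z) - 3*cos(z)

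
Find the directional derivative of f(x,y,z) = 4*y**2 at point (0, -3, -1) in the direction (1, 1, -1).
-8*sqrt(3)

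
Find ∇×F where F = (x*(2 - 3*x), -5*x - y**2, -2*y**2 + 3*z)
(-4*y, 0, -5)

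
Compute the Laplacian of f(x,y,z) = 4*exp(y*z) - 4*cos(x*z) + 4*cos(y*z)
4*x**2*cos(x*z) + 4*y**2*exp(y*z) - 4*y**2*cos(y*z) + 4*z**2*(exp(y*z) - cos(y*z)) + 4*z**2*cos(x*z)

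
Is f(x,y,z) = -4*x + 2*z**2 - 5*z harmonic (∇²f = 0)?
No, ∇²f = 4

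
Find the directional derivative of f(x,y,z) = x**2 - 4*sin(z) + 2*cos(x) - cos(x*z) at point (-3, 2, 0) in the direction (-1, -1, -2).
sqrt(6)*(7 - sin(3))/3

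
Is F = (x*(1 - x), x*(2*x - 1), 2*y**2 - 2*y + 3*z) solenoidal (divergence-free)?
No, ∇·F = 4 - 2*x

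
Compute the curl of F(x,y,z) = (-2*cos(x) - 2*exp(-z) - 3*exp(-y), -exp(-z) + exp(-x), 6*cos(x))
(-exp(-z), 6*sin(x) + 2*exp(-z), -3*exp(-y) - exp(-x))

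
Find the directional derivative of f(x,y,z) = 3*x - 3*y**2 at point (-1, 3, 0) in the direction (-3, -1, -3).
9*sqrt(19)/19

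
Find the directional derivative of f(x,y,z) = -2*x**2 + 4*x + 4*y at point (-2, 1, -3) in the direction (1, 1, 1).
16*sqrt(3)/3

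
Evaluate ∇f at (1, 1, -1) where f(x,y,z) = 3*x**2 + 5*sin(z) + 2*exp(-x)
(6 - 2*exp(-1), 0, 5*cos(1))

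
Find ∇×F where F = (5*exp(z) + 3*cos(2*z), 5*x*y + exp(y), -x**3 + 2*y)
(2, 3*x**2 + 5*exp(z) - 6*sin(2*z), 5*y)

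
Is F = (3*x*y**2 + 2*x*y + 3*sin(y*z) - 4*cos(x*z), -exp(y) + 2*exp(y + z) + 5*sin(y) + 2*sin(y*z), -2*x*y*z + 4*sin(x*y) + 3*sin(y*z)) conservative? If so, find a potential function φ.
No, ∇×F = (-2*x*z + 4*x*cos(x*y) - 2*y*cos(y*z) + 3*z*cos(y*z) - 2*exp(y + z), 4*x*sin(x*z) + 2*y*z - 4*y*cos(x*y) + 3*y*cos(y*z), -6*x*y - 2*x - 3*z*cos(y*z)) ≠ 0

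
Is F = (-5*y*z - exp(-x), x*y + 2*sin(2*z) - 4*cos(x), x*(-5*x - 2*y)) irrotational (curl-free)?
No, ∇×F = (-2*x - 4*cos(2*z), 10*x - 3*y, y + 5*z + 4*sin(x))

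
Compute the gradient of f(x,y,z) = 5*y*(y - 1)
(0, 10*y - 5, 0)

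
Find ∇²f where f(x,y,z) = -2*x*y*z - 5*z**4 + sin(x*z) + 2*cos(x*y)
-x**2*sin(x*z) - 2*x**2*cos(x*y) - 2*y**2*cos(x*y) - z**2*sin(x*z) - 60*z**2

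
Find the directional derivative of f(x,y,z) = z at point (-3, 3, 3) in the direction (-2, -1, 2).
2/3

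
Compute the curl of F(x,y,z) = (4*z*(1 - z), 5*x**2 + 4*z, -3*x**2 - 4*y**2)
(-8*y - 4, 6*x - 8*z + 4, 10*x)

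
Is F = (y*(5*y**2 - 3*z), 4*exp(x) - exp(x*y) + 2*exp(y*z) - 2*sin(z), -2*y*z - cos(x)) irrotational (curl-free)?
No, ∇×F = (-2*y*exp(y*z) - 2*z + 2*cos(z), -3*y - sin(x), -15*y**2 - y*exp(x*y) + 3*z + 4*exp(x))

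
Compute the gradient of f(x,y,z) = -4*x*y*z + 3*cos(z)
(-4*y*z, -4*x*z, -4*x*y - 3*sin(z))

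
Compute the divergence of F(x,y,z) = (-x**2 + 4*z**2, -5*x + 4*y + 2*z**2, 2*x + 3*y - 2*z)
2 - 2*x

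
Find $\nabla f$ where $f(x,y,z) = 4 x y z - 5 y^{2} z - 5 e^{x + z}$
(4*y*z - 5*exp(x + z), 2*z*(2*x - 5*y), 4*x*y - 5*y**2 - 5*exp(x + z))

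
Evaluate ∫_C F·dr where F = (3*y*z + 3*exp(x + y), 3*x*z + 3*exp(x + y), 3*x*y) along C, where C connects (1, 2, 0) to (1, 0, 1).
3*E*(1 - exp(2))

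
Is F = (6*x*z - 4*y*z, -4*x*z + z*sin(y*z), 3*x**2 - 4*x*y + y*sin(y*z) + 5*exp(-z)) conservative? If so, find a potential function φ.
Yes, F is conservative. φ = 3*x**2*z - 4*x*y*z - cos(y*z) - 5*exp(-z)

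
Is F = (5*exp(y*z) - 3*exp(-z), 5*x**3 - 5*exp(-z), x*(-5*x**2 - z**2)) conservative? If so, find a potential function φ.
No, ∇×F = (-5*exp(-z), 15*x**2 + 5*y*exp(y*z) + z**2 + 3*exp(-z), 15*x**2 - 5*z*exp(y*z)) ≠ 0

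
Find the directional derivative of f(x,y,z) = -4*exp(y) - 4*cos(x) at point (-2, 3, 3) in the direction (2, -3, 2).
4*sqrt(17)*(-2*sin(2) + 3*exp(3))/17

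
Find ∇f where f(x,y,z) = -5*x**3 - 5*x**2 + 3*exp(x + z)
(-15*x**2 - 10*x + 3*exp(x + z), 0, 3*exp(x + z))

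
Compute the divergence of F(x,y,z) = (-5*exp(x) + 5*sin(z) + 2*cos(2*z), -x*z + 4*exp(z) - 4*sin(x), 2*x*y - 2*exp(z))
-5*exp(x) - 2*exp(z)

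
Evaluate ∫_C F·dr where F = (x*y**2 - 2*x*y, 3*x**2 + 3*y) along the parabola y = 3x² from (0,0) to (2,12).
360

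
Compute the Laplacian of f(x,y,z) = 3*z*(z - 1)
6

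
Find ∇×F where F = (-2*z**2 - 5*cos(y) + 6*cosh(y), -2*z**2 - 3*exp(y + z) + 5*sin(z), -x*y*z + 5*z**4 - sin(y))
(-x*z + 4*z + 3*exp(y + z) - cos(y) - 5*cos(z), z*(y - 4), -5*sin(y) - 6*sinh(y))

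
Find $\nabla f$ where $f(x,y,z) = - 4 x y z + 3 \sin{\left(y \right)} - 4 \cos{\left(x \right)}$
(-4*y*z + 4*sin(x), -4*x*z + 3*cos(y), -4*x*y)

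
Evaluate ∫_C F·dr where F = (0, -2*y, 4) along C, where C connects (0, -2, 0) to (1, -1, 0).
3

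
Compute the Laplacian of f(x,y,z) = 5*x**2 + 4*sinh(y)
4*sinh(y) + 10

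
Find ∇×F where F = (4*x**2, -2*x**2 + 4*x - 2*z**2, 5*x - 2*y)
(4*z - 2, -5, 4 - 4*x)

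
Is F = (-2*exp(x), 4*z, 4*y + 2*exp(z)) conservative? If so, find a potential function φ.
Yes, F is conservative. φ = 4*y*z - 2*exp(x) + 2*exp(z)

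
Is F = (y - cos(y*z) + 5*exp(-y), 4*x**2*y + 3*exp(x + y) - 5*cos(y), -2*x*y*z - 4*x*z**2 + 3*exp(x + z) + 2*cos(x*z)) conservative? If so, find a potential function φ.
No, ∇×F = (-2*x*z, 2*y*z + y*sin(y*z) + 4*z**2 + 2*z*sin(x*z) - 3*exp(x + z), 8*x*y - z*sin(y*z) + 3*exp(x + y) - 1 + 5*exp(-y)) ≠ 0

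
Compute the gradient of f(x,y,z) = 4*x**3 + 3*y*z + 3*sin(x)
(12*x**2 + 3*cos(x), 3*z, 3*y)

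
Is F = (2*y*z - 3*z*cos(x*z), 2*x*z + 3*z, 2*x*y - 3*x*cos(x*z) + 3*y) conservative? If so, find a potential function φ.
Yes, F is conservative. φ = 2*x*y*z + 3*y*z - 3*sin(x*z)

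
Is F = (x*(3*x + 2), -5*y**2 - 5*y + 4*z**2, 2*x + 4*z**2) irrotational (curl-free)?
No, ∇×F = (-8*z, -2, 0)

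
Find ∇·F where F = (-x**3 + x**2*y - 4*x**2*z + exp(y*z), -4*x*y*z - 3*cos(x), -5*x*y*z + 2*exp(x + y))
3*x*(-x - y - 4*z)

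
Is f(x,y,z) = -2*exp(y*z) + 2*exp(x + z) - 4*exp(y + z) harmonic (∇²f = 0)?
No, ∇²f = -2*y**2*exp(y*z) - 2*z**2*exp(y*z) + 4*exp(x + z) - 8*exp(y + z)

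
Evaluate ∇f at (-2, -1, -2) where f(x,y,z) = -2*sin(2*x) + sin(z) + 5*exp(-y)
(-4*cos(4), -5*E, cos(2))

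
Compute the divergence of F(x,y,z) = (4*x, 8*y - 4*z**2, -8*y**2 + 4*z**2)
8*z + 12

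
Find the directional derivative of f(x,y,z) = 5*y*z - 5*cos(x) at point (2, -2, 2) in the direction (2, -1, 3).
5*sqrt(14)*(-4 + sin(2))/7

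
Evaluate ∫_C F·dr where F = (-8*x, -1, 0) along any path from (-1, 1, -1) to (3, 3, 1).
-34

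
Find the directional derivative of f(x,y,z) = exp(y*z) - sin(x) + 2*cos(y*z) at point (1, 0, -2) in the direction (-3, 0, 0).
cos(1)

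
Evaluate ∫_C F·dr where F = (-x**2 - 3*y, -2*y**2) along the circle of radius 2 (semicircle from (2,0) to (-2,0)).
16/3 + 6*pi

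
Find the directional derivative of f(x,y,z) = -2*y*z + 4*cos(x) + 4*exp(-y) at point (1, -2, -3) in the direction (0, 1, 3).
sqrt(10)*(9 - 2*exp(2))/5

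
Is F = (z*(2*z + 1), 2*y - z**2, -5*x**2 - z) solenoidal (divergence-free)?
No, ∇·F = 1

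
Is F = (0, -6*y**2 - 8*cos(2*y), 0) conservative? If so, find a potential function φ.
Yes, F is conservative. φ = -2*y**3 - 4*sin(2*y)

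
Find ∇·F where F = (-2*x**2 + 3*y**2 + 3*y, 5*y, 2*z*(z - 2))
-4*x + 4*z + 1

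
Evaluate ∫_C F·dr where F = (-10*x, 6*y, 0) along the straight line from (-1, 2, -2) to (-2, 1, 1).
-24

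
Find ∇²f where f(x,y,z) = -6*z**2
-12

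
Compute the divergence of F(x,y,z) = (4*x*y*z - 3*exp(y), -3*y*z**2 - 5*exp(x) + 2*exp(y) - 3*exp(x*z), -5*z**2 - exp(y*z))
4*y*z - y*exp(y*z) - 3*z**2 - 10*z + 2*exp(y)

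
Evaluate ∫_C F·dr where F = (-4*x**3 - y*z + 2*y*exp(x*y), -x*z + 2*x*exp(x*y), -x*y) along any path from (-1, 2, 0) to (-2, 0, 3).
-13 - 2*exp(-2)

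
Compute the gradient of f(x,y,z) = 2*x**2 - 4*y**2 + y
(4*x, 1 - 8*y, 0)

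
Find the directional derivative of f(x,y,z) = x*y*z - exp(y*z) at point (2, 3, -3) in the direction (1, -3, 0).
-9*sqrt(10)*(1 - exp(9))*exp(-9)/10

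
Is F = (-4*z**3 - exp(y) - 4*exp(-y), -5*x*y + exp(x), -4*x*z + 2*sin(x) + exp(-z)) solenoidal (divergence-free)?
No, ∇·F = -9*x - exp(-z)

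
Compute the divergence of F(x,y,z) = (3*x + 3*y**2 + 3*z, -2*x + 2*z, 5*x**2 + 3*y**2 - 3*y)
3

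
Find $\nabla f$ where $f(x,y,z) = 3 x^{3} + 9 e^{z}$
(9*x**2, 0, 9*exp(z))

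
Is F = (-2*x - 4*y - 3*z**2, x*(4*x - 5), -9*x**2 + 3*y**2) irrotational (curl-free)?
No, ∇×F = (6*y, 18*x - 6*z, 8*x - 1)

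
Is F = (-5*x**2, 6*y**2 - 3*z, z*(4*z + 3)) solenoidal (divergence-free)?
No, ∇·F = -10*x + 12*y + 8*z + 3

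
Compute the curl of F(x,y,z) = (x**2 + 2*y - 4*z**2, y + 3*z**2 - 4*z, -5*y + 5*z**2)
(-6*z - 1, -8*z, -2)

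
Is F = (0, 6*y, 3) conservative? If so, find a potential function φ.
Yes, F is conservative. φ = 3*y**2 + 3*z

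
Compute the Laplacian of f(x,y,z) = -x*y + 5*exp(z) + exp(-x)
5*exp(z) + exp(-x)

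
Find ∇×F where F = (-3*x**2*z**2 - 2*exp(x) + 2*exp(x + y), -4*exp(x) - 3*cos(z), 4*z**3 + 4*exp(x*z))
(-3*sin(z), 2*z*(-3*x**2 - 2*exp(x*z)), 2*(-exp(y) - 2)*exp(x))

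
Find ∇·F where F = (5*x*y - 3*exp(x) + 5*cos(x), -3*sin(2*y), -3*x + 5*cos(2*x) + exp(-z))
5*y - 3*exp(x) - 5*sin(x) - 6*cos(2*y) - exp(-z)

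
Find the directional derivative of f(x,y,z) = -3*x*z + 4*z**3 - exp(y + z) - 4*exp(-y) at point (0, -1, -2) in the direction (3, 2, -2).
2*sqrt(17)*(-39 + 4*E)/17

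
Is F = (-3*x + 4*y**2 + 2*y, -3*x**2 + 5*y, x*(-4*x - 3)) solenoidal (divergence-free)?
No, ∇·F = 2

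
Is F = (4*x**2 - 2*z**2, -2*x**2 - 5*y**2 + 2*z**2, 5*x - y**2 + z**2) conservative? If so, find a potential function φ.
No, ∇×F = (-2*y - 4*z, -4*z - 5, -4*x) ≠ 0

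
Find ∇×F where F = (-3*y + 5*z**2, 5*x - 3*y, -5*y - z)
(-5, 10*z, 8)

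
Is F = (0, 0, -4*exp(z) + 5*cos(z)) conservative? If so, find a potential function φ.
Yes, F is conservative. φ = -4*exp(z) + 5*sin(z)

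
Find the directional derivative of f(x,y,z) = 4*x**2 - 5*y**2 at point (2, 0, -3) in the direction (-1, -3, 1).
-16*sqrt(11)/11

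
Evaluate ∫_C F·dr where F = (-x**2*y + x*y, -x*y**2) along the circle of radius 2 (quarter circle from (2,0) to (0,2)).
-8/3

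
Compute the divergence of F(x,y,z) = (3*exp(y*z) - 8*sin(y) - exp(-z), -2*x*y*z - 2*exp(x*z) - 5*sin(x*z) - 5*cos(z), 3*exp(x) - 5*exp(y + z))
-2*x*z - 5*exp(y + z)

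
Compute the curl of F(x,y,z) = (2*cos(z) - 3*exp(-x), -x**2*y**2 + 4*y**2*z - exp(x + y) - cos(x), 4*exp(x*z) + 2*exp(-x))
(-4*y**2, -4*z*exp(x*z) - 2*sin(z) + 2*exp(-x), -2*x*y**2 - exp(x + y) + sin(x))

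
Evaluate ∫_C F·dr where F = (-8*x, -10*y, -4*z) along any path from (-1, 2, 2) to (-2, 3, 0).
-29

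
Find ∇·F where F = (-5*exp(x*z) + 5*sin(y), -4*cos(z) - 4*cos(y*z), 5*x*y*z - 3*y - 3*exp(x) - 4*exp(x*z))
5*x*y - 4*x*exp(x*z) - 5*z*exp(x*z) + 4*z*sin(y*z)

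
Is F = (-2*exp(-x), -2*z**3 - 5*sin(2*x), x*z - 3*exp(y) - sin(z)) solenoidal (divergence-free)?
No, ∇·F = x - cos(z) + 2*exp(-x)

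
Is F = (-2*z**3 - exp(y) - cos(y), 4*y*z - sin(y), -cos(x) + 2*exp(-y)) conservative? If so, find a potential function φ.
No, ∇×F = (-4*y - 2*exp(-y), -6*z**2 - sin(x), exp(y) - sin(y)) ≠ 0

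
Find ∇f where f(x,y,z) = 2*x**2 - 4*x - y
(4*x - 4, -1, 0)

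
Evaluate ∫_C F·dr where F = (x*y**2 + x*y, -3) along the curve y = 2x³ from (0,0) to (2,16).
464/5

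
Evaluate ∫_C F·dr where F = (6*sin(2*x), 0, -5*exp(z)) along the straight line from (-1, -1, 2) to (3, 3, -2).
-3*cos(6) + 3*cos(2) + 10*sinh(2)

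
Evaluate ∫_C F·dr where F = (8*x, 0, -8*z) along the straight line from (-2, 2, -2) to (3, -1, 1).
32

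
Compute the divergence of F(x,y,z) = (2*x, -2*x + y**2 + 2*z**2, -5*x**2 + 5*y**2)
2*y + 2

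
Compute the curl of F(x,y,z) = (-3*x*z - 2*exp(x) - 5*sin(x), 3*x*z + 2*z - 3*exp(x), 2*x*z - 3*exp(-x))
(-3*x - 2, -3*x - 2*z - 3*exp(-x), 3*z - 3*exp(x))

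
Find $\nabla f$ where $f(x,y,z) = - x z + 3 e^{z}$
(-z, 0, -x + 3*exp(z))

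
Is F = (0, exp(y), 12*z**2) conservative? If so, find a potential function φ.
Yes, F is conservative. φ = 4*z**3 + exp(y)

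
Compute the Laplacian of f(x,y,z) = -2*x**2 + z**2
-2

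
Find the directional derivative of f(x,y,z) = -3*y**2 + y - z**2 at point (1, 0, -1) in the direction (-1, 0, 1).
sqrt(2)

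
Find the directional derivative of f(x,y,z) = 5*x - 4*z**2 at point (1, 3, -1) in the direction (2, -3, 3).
17*sqrt(22)/11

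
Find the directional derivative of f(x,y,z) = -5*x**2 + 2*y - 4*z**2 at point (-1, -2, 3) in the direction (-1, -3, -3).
56*sqrt(19)/19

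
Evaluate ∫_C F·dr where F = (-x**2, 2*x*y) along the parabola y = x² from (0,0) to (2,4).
344/15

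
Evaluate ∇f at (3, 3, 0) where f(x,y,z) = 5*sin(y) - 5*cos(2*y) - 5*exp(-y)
(0, 5*cos(3) + 10*sin(6) + 5*exp(-3), 0)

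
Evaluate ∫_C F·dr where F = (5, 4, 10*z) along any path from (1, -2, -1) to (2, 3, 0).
20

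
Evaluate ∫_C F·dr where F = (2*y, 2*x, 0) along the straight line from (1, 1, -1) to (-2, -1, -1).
2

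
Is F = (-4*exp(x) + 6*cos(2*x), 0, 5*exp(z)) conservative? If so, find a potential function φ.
Yes, F is conservative. φ = -4*exp(x) + 5*exp(z) + 3*sin(2*x)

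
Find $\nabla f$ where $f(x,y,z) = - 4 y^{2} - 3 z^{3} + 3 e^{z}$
(0, -8*y, -9*z**2 + 3*exp(z))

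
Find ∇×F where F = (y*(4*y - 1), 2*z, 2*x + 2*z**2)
(-2, -2, 1 - 8*y)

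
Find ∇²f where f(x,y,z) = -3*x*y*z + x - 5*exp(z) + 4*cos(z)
-5*exp(z) - 4*cos(z)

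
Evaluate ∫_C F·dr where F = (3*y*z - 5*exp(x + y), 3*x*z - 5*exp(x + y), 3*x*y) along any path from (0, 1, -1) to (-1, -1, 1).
-5*exp(-2) + 3 + 5*E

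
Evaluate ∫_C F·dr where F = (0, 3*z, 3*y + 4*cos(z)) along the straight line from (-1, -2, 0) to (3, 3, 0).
0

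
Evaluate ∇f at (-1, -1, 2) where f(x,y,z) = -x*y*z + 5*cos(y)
(2, 2 + 5*sin(1), -1)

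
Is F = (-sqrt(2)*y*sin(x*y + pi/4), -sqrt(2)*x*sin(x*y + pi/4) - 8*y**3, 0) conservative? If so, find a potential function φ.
Yes, F is conservative. φ = -2*y**4 + sqrt(2)*cos(x*y + pi/4)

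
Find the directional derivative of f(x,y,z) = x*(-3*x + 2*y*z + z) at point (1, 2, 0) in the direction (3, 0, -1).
-23*sqrt(10)/10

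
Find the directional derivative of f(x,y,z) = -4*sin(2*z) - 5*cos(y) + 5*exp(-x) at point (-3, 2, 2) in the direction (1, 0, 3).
-sqrt(10)*(24*cos(4) + 5*exp(3))/10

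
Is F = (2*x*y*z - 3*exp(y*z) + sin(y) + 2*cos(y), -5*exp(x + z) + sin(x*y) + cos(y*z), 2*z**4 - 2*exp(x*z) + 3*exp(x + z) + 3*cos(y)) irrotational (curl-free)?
No, ∇×F = (y*sin(y*z) + 5*exp(x + z) - 3*sin(y), 2*x*y - 3*y*exp(y*z) + 2*z*exp(x*z) - 3*exp(x + z), -2*x*z + y*cos(x*y) + 3*z*exp(y*z) - 5*exp(x + z) + 2*sin(y) - cos(y))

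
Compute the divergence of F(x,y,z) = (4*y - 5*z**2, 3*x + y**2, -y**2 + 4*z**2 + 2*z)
2*y + 8*z + 2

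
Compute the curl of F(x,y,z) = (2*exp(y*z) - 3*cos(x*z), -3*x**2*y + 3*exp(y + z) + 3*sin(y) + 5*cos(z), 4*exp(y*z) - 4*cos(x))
(4*z*exp(y*z) - 3*exp(y + z) + 5*sin(z), 3*x*sin(x*z) + 2*y*exp(y*z) - 4*sin(x), -6*x*y - 2*z*exp(y*z))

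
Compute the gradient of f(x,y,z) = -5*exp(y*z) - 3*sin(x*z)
(-3*z*cos(x*z), -5*z*exp(y*z), -3*x*cos(x*z) - 5*y*exp(y*z))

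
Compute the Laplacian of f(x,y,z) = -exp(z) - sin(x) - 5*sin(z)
-exp(z) + sin(x) + 5*sin(z)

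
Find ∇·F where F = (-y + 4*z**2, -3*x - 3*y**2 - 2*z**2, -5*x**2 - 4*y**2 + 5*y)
-6*y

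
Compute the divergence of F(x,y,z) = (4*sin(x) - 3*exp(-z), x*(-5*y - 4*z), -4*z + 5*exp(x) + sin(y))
-5*x + 4*cos(x) - 4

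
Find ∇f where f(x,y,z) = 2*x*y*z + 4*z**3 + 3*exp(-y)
(2*y*z, 2*x*z - 3*exp(-y), 2*x*y + 12*z**2)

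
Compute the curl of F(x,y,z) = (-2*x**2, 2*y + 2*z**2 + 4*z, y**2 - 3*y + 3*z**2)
(2*y - 4*z - 7, 0, 0)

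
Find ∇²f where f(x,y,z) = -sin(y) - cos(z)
sin(y) + cos(z)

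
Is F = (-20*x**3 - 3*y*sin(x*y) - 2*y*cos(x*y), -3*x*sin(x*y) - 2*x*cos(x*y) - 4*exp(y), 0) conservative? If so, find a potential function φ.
Yes, F is conservative. φ = -5*x**4 - 4*exp(y) - 2*sin(x*y) + 3*cos(x*y)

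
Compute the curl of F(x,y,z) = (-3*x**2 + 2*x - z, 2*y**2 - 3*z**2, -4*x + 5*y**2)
(10*y + 6*z, 3, 0)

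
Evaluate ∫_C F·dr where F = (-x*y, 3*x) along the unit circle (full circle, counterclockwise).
3*pi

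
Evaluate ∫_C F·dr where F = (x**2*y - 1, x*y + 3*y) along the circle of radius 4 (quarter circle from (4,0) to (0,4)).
148/3 - 16*pi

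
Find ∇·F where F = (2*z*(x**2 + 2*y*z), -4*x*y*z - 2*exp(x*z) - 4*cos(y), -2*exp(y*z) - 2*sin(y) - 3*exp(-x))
-2*y*exp(y*z) + 4*sin(y)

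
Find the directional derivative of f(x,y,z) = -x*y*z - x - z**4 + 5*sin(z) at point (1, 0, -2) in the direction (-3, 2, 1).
sqrt(14)*(5*cos(2) + 39)/14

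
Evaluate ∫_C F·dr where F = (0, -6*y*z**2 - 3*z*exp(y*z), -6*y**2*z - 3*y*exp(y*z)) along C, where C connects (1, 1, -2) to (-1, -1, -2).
-6*sinh(2)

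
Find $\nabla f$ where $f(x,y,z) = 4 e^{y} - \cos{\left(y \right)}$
(0, 4*exp(y) + sin(y), 0)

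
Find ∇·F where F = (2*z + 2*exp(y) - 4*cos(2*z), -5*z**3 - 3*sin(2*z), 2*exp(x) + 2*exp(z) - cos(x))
2*exp(z)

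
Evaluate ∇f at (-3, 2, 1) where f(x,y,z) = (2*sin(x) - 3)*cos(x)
(-3*sin(3) + 2*cos(6), 0, 0)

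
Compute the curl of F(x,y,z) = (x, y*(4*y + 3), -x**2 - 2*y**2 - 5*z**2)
(-4*y, 2*x, 0)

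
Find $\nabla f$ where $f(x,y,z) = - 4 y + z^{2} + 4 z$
(0, -4, 2*z + 4)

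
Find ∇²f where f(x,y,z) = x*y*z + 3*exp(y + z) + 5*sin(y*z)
-5*y**2*sin(y*z) - 5*z**2*sin(y*z) + 6*exp(y + z)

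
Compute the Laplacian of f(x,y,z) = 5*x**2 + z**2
12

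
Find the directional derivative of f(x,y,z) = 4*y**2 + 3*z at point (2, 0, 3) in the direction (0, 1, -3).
-9*sqrt(10)/10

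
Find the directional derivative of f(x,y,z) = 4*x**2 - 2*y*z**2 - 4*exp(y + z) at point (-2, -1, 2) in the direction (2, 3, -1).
4*sqrt(14)*(-8 - E)/7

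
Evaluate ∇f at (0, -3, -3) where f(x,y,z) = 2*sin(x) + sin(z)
(2, 0, cos(3))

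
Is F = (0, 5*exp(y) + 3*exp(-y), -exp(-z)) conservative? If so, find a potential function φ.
Yes, F is conservative. φ = 5*exp(y) + exp(-z) - 3*exp(-y)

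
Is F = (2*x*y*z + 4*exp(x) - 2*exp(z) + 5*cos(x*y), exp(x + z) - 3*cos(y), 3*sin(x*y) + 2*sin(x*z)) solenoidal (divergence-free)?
No, ∇·F = 2*x*cos(x*z) + 2*y*z - 5*y*sin(x*y) + 4*exp(x) + 3*sin(y)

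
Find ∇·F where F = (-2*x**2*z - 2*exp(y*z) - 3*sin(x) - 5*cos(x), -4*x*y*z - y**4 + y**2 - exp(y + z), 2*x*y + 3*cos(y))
-8*x*z - 4*y**3 + 2*y - exp(y + z) + 5*sin(x) - 3*cos(x)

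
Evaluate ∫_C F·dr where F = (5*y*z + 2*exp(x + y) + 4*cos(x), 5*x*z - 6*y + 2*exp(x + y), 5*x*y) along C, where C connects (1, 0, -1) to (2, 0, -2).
-2*E - 4*sin(1) + 4*sin(2) + 2*exp(2)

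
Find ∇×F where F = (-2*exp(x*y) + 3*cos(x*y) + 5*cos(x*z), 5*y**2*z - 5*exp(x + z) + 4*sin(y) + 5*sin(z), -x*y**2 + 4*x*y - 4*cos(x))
(-2*x*y + 4*x - 5*y**2 + 5*exp(x + z) - 5*cos(z), -5*x*sin(x*z) + y**2 - 4*y - 4*sin(x), 2*x*exp(x*y) + 3*x*sin(x*y) - 5*exp(x + z))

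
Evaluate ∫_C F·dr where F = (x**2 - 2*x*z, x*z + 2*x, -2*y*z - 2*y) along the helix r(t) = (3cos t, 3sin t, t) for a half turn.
-30 - 3*pi/2 + 9*pi**2/4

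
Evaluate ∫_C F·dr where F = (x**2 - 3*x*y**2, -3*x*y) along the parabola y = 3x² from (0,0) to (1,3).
-449/30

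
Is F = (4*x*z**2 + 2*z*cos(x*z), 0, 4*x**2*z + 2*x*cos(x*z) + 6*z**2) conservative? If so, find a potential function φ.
Yes, F is conservative. φ = 2*x**2*z**2 + 2*z**3 + 2*sin(x*z)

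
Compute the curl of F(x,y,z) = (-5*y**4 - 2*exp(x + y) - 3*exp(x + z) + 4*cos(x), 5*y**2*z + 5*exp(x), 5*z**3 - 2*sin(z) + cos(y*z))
(-5*y**2 - z*sin(y*z), -3*exp(x + z), 20*y**3 + 5*exp(x) + 2*exp(x + y))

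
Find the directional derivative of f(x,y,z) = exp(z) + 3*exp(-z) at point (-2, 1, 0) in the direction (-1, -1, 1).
-2*sqrt(3)/3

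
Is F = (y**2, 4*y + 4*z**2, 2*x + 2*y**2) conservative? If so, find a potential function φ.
No, ∇×F = (4*y - 8*z, -2, -2*y) ≠ 0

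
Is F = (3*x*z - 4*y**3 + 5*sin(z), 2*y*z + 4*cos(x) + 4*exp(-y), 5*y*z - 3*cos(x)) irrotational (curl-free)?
No, ∇×F = (-2*y + 5*z, 3*x - 3*sin(x) + 5*cos(z), 12*y**2 - 4*sin(x))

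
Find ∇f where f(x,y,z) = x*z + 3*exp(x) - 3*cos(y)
(z + 3*exp(x), 3*sin(y), x)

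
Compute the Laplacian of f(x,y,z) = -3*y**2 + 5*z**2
4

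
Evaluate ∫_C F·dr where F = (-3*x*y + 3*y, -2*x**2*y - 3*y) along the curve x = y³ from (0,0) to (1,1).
-11/14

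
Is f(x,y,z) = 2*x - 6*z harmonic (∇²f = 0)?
Yes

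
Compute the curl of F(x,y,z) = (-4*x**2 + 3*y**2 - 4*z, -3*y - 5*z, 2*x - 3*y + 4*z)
(2, -6, -6*y)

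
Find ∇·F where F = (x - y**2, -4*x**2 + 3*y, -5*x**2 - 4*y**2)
4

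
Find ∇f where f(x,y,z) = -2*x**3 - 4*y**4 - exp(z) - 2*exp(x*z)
(-6*x**2 - 2*z*exp(x*z), -16*y**3, -2*x*exp(x*z) - exp(z))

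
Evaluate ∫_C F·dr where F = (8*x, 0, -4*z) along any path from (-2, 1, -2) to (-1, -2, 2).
-12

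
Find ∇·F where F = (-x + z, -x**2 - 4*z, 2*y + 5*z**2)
10*z - 1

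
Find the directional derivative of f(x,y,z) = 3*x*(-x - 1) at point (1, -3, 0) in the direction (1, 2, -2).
-3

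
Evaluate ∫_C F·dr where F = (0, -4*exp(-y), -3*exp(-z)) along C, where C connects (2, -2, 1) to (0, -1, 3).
(4*(1 - E)*exp(4) - 3*exp(2) + 3)*exp(-3)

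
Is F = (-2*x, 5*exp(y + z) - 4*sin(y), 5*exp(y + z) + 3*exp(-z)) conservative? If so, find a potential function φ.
Yes, F is conservative. φ = -x**2 + 5*exp(y + z) + 4*cos(y) - 3*exp(-z)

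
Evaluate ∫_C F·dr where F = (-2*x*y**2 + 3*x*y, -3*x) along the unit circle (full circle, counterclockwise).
-3*pi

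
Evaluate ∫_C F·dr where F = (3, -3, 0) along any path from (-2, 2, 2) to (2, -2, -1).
24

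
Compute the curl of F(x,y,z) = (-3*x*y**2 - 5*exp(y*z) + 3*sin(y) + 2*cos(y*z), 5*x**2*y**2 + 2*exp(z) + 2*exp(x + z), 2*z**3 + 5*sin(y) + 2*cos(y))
(-2*exp(z) - 2*exp(x + z) - 2*sin(y) + 5*cos(y), -y*(5*exp(y*z) + 2*sin(y*z)), 10*x*y**2 + 6*x*y + 5*z*exp(y*z) + 2*z*sin(y*z) + 2*exp(x + z) - 3*cos(y))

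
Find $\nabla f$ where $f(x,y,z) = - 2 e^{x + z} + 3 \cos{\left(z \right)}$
(-2*exp(x + z), 0, -2*exp(x + z) - 3*sin(z))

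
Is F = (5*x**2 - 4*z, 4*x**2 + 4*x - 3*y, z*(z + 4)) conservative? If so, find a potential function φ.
No, ∇×F = (0, -4, 8*x + 4) ≠ 0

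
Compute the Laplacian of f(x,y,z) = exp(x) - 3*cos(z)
exp(x) + 3*cos(z)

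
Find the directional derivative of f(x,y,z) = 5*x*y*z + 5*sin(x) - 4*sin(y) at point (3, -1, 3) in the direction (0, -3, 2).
3*sqrt(13)*(-55 + 4*cos(1))/13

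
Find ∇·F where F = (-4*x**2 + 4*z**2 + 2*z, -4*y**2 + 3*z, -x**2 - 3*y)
-8*x - 8*y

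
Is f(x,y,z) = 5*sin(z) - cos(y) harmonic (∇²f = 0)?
No, ∇²f = -5*sin(z) + cos(y)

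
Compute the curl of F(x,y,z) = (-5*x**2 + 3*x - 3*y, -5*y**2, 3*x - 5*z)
(0, -3, 3)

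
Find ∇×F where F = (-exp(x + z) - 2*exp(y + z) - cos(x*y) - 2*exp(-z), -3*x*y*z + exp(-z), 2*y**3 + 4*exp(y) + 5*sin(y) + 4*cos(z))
(3*x*y + 6*y**2 + 4*exp(y) + 5*cos(y) + exp(-z), (-(exp(x + z) + 2*exp(y + z))*exp(z) + 2)*exp(-z), -x*sin(x*y) - 3*y*z + 2*exp(y + z))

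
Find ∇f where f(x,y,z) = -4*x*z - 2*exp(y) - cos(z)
(-4*z, -2*exp(y), -4*x + sin(z))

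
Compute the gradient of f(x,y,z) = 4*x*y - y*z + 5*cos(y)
(4*y, 4*x - z - 5*sin(y), -y)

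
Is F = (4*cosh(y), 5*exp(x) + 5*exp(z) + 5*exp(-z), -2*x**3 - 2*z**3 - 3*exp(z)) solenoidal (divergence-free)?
No, ∇·F = -6*z**2 - 3*exp(z)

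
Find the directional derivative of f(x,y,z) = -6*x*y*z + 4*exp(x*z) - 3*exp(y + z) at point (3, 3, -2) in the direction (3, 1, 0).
3*sqrt(10)*(-exp(7) - 8 + 48*exp(6))*exp(-6)/10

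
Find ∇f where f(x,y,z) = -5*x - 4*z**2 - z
(-5, 0, -8*z - 1)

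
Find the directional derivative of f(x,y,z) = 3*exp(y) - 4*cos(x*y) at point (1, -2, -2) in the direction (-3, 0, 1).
-12*sqrt(10)*sin(2)/5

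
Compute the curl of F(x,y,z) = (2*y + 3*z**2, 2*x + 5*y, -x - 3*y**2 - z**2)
(-6*y, 6*z + 1, 0)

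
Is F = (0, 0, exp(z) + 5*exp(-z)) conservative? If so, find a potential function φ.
Yes, F is conservative. φ = exp(z) - 5*exp(-z)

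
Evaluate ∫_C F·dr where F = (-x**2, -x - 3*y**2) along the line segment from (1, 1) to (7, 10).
-1149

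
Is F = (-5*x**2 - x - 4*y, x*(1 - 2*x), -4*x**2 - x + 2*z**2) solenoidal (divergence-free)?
No, ∇·F = -10*x + 4*z - 1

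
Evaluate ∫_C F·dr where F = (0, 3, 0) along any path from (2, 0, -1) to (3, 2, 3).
6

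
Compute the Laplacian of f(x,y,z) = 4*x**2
8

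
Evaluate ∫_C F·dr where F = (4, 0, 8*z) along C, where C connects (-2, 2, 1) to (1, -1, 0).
8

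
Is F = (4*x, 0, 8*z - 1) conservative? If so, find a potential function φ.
Yes, F is conservative. φ = 2*x**2 + 4*z**2 - z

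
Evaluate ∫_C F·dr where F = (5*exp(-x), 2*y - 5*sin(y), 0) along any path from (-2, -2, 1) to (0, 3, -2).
5*cos(3) - 5*cos(2) + 5*exp(2)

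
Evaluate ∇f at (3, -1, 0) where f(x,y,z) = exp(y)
(0, exp(-1), 0)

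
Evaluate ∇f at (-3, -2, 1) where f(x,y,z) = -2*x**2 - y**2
(12, 4, 0)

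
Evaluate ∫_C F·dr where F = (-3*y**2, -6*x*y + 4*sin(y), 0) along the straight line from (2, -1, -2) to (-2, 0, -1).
2 + 4*cos(1)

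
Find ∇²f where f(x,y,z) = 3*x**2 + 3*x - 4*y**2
-2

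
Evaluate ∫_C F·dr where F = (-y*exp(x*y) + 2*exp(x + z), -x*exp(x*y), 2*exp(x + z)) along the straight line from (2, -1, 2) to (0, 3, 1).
-2*exp(4) - 1 + exp(-2) + 2*E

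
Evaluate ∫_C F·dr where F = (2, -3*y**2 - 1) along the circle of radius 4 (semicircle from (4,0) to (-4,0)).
-16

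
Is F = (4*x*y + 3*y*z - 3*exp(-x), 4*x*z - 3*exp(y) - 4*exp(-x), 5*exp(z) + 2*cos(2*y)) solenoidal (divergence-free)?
No, ∇·F = 4*y - 3*exp(y) + 5*exp(z) + 3*exp(-x)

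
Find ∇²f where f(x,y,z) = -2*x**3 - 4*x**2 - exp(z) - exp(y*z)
-12*x - y**2*exp(y*z) - z**2*exp(y*z) - exp(z) - 8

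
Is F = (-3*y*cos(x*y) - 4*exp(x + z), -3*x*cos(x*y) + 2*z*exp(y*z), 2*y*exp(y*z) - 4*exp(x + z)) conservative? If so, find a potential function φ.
Yes, F is conservative. φ = 2*exp(y*z) - 4*exp(x + z) - 3*sin(x*y)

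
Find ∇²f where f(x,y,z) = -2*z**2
-4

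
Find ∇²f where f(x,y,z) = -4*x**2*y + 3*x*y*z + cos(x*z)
-x**2*cos(x*z) - 8*y - z**2*cos(x*z)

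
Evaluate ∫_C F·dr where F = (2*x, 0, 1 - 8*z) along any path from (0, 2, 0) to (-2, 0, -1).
-1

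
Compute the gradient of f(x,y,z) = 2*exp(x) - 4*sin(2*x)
(2*exp(x) - 8*cos(2*x), 0, 0)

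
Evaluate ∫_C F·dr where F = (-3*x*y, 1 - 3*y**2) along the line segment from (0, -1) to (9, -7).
1887/2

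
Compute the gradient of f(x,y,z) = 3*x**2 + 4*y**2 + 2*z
(6*x, 8*y, 2)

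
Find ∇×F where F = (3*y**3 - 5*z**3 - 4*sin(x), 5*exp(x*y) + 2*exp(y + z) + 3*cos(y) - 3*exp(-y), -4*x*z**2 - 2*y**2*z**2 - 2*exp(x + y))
(-4*y*z**2 - 2*exp(x + y) - 2*exp(y + z), -11*z**2 + 2*exp(x + y), y*(-9*y + 5*exp(x*y)))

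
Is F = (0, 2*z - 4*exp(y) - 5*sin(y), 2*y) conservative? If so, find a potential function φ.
Yes, F is conservative. φ = 2*y*z - 4*exp(y) + 5*cos(y)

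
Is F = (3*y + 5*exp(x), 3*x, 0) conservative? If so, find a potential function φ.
Yes, F is conservative. φ = 3*x*y + 5*exp(x)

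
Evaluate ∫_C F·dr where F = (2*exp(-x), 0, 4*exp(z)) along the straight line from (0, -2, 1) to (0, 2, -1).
-8*sinh(1)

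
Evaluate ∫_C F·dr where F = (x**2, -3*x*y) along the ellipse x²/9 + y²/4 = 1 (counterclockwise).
0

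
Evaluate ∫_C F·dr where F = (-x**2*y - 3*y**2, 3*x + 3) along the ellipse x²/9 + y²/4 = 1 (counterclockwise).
63*pi/2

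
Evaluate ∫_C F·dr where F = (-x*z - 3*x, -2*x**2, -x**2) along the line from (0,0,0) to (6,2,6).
-246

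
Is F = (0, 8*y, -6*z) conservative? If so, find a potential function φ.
Yes, F is conservative. φ = 4*y**2 - 3*z**2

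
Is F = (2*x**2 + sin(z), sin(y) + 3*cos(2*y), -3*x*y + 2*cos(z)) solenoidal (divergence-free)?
No, ∇·F = 4*x - 6*sin(2*y) - 2*sin(z) + cos(y)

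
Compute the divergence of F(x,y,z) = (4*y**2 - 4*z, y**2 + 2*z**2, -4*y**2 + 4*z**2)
2*y + 8*z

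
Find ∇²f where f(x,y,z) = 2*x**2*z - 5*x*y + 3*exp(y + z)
4*z + 6*exp(y + z)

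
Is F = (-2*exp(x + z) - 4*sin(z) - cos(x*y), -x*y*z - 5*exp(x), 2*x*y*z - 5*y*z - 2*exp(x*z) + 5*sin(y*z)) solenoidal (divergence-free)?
No, ∇·F = 2*x*y - x*z - 2*x*exp(x*z) + y*sin(x*y) + 5*y*cos(y*z) - 5*y - 2*exp(x + z)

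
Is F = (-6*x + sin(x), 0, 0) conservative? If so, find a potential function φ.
Yes, F is conservative. φ = -3*x**2 - cos(x)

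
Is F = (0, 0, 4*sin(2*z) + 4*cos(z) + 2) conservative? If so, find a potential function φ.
Yes, F is conservative. φ = 2*z + 4*sin(z) - 2*cos(2*z)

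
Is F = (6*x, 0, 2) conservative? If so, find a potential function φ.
Yes, F is conservative. φ = 3*x**2 + 2*z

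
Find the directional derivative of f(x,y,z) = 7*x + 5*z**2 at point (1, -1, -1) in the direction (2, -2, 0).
7*sqrt(2)/2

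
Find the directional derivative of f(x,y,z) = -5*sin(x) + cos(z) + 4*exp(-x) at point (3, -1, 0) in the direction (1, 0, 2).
sqrt(5)*(-4/5 - exp(3)*cos(3))*exp(-3)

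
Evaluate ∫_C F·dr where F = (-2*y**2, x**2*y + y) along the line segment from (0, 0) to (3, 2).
3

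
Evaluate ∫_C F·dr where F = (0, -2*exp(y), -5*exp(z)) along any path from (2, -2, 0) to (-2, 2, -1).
-2*exp(2) - 5*exp(-1) + 2*exp(-2) + 5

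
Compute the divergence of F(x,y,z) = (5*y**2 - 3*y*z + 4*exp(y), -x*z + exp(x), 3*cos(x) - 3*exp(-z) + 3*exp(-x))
3*exp(-z)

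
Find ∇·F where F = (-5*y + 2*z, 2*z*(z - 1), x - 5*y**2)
0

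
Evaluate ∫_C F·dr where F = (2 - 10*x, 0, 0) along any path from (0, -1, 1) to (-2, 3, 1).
-24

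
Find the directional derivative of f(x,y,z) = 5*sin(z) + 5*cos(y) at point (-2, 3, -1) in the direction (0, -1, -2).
sqrt(5)*(-2*cos(1) + sin(3))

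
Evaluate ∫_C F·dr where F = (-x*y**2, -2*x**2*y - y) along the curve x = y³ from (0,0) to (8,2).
-162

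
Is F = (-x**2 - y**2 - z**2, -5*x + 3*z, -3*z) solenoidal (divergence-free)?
No, ∇·F = -2*x - 3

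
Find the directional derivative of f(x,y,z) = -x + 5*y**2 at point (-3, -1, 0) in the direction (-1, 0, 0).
1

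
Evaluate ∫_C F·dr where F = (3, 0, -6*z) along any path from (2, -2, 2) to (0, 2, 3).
-21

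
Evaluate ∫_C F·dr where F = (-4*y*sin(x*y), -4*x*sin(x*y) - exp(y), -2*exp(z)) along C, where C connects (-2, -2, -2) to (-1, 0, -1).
-2*exp(-1) + 3*exp(-2) - 4*cos(4) + 3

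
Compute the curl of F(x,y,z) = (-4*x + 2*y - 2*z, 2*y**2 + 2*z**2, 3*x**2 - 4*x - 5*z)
(-4*z, 2 - 6*x, -2)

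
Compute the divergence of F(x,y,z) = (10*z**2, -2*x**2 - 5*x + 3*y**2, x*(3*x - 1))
6*y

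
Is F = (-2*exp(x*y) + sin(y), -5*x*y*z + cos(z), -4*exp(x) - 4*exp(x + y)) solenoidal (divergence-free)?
No, ∇·F = -5*x*z - 2*y*exp(x*y)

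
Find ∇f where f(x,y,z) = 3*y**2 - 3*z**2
(0, 6*y, -6*z)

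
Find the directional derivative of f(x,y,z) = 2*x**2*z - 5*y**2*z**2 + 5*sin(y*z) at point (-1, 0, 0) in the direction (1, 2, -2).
-4/3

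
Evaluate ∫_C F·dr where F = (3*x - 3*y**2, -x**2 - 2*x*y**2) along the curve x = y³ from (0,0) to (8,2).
-128/105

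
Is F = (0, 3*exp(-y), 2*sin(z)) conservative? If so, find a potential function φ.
Yes, F is conservative. φ = -2*cos(z) - 3*exp(-y)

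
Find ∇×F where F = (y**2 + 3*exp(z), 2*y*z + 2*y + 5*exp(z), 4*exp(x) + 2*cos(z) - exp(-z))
(-2*y - 5*exp(z), -4*exp(x) + 3*exp(z), -2*y)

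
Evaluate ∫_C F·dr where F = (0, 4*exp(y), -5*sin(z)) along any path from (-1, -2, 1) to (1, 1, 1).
-(4 - 4*exp(3))*exp(-2)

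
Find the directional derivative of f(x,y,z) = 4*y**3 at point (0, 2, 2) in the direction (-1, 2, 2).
32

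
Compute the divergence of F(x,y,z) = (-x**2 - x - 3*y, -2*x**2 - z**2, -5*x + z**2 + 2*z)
-2*x + 2*z + 1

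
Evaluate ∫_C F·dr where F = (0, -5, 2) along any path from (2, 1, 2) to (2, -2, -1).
9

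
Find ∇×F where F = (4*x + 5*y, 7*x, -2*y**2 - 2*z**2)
(-4*y, 0, 2)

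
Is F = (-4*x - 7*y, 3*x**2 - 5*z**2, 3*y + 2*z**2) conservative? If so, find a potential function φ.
No, ∇×F = (10*z + 3, 0, 6*x + 7) ≠ 0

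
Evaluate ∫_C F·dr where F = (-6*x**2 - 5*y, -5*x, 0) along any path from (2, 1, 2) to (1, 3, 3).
9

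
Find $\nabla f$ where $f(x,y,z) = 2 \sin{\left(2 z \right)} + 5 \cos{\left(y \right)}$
(0, -5*sin(y), 4*cos(2*z))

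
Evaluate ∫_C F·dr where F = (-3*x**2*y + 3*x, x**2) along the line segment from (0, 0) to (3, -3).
261/4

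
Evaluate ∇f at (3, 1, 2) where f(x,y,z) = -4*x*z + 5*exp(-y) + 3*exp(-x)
(-8 - 3*exp(-3), -5*exp(-1), -12)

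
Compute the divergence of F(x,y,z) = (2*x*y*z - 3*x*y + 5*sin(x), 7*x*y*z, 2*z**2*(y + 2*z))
7*x*z + 6*y*z - 3*y + 12*z**2 + 5*cos(x)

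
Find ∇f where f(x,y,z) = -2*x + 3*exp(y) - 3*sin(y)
(-2, 3*exp(y) - 3*cos(y), 0)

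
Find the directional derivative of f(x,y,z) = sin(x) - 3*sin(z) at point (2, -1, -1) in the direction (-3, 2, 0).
-3*sqrt(13)*cos(2)/13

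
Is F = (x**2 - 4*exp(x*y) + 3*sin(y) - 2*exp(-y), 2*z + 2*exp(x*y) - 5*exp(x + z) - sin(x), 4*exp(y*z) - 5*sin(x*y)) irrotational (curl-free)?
No, ∇×F = (-5*x*cos(x*y) + 4*z*exp(y*z) + 5*exp(x + z) - 2, 5*y*cos(x*y), 4*x*exp(x*y) + 2*y*exp(x*y) - 5*exp(x + z) - cos(x) - 3*cos(y) - 2*exp(-y))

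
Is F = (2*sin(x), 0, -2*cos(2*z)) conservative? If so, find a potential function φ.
Yes, F is conservative. φ = -sin(2*z) - 2*cos(x)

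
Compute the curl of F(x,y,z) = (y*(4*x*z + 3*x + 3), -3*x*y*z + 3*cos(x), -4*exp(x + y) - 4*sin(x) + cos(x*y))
(3*x*y - x*sin(x*y) - 4*exp(x + y), 4*x*y + y*sin(x*y) + 4*exp(x + y) + 4*cos(x), -4*x*z - 3*x - 3*y*z - 3*sin(x) - 3)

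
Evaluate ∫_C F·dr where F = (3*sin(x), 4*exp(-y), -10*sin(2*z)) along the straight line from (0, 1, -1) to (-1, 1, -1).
3 - 3*cos(1)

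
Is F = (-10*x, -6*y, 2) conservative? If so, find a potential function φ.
Yes, F is conservative. φ = -5*x**2 - 3*y**2 + 2*z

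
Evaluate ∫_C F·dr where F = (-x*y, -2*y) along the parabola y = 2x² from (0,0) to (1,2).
-9/2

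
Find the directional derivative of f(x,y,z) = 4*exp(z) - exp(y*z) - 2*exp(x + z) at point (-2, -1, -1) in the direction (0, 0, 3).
(-2 + 4*exp(2) + exp(4))*exp(-3)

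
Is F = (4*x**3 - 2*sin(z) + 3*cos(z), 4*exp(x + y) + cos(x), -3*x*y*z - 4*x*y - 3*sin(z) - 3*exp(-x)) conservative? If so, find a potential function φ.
No, ∇×F = (x*(-3*z - 4), 3*y*z + 4*y - 3*sin(z) - 2*cos(z) - 3*exp(-x), 4*exp(x + y) - sin(x)) ≠ 0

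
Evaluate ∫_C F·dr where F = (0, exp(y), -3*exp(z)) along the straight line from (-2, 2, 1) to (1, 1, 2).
4*E*(1 - E)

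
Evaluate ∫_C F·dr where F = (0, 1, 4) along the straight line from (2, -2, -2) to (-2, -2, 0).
8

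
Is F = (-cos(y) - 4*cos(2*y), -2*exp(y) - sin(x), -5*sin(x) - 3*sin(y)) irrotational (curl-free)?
No, ∇×F = (-3*cos(y), 5*cos(x), -sin(y) - 8*sin(2*y) - cos(x))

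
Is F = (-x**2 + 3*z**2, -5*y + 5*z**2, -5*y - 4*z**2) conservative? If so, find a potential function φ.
No, ∇×F = (-10*z - 5, 6*z, 0) ≠ 0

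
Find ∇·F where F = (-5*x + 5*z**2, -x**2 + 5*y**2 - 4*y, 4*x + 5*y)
10*y - 9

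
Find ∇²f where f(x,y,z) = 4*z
0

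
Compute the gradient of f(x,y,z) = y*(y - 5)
(0, 2*y - 5, 0)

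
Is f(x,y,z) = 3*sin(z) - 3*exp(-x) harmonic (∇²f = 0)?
No, ∇²f = -3*sin(z) - 3*exp(-x)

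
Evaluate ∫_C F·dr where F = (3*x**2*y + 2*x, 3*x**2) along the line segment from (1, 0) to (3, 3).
98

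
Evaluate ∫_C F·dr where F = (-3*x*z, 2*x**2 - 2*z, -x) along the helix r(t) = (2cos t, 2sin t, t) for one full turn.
-6*pi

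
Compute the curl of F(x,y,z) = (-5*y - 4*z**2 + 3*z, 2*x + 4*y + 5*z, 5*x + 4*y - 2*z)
(-1, -8*z - 2, 7)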